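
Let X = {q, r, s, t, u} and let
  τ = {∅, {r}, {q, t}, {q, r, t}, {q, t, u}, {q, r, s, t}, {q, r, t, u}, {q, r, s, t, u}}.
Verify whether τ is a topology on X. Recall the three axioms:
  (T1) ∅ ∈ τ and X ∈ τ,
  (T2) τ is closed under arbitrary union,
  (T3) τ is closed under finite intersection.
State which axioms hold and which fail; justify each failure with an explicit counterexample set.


τ IS a topology on X.

Axiom (T1): ∅ ∈ τ? Yes; X ∈ τ? Yes.
Axiom (T2/T3): check pairwise unions and intersections of members of τ.
All pairwise intersections and unions checked — each lies in τ. Therefore τ satisfies (T1), (T2), (T3): it IS a topology on X.


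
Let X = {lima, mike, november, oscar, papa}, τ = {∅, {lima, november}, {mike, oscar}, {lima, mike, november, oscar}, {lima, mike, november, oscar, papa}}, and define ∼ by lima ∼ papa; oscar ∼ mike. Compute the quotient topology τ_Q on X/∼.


X/∼ = {[lima=papa], [mike=oscar], [november]}; |τ_Q| = 3.

Equivalence classes: [lima=papa], [mike=oscar], [november].
Quotient map π: X → X/∼ sends lima ↦ [lima=papa], mike ↦ [mike=oscar], november ↦ [november], oscar ↦ [mike=oscar], papa ↦ [lima=papa].
For each subset V ⊆ X/∼, compute π^{-1}(V) ⊆ X and check whether π^{-1}(V) ∈ τ. V is open in τ_Q iff π^{-1}(V) ∈ τ.
  V = {}: π^{-1}(V) = ∅ ∈ τ ✓.
  V = {[lima=papa]}: π^{-1}(V) = {lima, papa} ∉ τ ✗.
  V = {[mike=oscar]}: π^{-1}(V) = {mike, oscar} ∈ τ ✓.
  V = {[lima=papa], [mike=oscar]}: π^{-1}(V) = {lima, mike, oscar, papa} ∉ τ ✗.
  V = {[november]}: π^{-1}(V) = {november} ∉ τ ✗.
  V = {[lima=papa], [november]}: π^{-1}(V) = {lima, november, papa} ∉ τ ✗.
  V = {[mike=oscar], [november]}: π^{-1}(V) = {mike, november, oscar} ∉ τ ✗.
  V = {[lima=papa], [mike=oscar], [november]}: π^{-1}(V) = {lima, mike, november, oscar, papa} ∈ τ ✓.
Open sets in the quotient: τ_Q = {{}, {[mike=oscar]}, {[lima=papa], [mike=oscar], [november]}} (3 elements).


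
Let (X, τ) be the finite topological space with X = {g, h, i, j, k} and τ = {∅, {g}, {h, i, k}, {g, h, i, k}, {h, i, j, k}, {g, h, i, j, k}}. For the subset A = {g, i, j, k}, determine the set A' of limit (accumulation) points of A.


A' = {h, i, j, k}

For each x ∈ X, list the open sets U ∈ τ with x ∈ U, then check whether U ∩ (A ∖ {x}) ≠ ∅ for every such U.
  x = g: open {g} ∋ x has {g} ∩ (A ∖ {g}) = ∅, so x is NOT a limit point.
  x = h: opens ∋ x are {h, i, k}, {g, h, i, k}, {h, i, j, k}, {g, h, i, j, k}; each meets A ∖ {h}, so x IS a limit point.
  x = i: opens ∋ x are {h, i, k}, {g, h, i, k}, {h, i, j, k}, {g, h, i, j, k}; each meets A ∖ {i}, so x IS a limit point.
  x = j: opens ∋ x are {h, i, j, k}, {g, h, i, j, k}; each meets A ∖ {j}, so x IS a limit point.
  x = k: opens ∋ x are {h, i, k}, {g, h, i, k}, {h, i, j, k}, {g, h, i, j, k}; each meets A ∖ {k}, so x IS a limit point.
Collecting: A' = {h, i, j, k}.


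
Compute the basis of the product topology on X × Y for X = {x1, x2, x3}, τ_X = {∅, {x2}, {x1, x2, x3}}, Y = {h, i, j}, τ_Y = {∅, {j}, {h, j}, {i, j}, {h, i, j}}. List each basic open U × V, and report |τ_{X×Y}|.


Basis B = {∅ × ∅, {x2} × {j}, {x2} × {h, j}, {x2} × {i, j}, {x1, x2, x3} × {j}, {x2} × {h, i, j}, {x1, x2, x3} × {h, j}, {x1, x2, x3} × {i, j}, {x1, x2, x3} × {h, i, j}}; |τ_{X×Y}| = 14.

Enumerate products U × V with U ∈ τ_X, V ∈ τ_Y (deduplicated):
  ∅ × ∅ = {} (∅)
  {x2} × {j} = {(x2,j)}
  {x2} × {h, j} = {(x2,h), (x2,j)}
  {x2} × {i, j} = {(x2,i), (x2,j)}
  {x1, x2, x3} × {j} = {(x1,j), (x2,j), (x3,j)}
  {x2} × {h, i, j} = {(x2,h), (x2,i), (x2,j)}
  {x1, x2, x3} × {h, j} = {(x1,h), (x1,j), (x2,h), (x2,j), (x3,h), (x3,j)}
  {x1, x2, x3} × {i, j} = {(x1,i), (x1,j), (x2,i), (x2,j), (x3,i), (x3,j)}
  {x1, x2, x3} × {h, i, j} = {(x1,h), (x1,i), (x1,j), (x2,h), (x2,i), (x2,j), (x3,h), (x3,i), (x3,j)}
These 9 distinct sets form the basis B.
Close under arbitrary unions to get τ_{X×Y}; counting gives |τ_{X×Y}| = 14.


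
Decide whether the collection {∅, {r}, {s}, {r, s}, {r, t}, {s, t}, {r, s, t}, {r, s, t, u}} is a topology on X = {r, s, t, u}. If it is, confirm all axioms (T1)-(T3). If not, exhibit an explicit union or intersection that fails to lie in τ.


τ is NOT a topology on X.

Axiom (T1): ∅ ∈ τ? Yes; X ∈ τ? Yes.
Axiom (T2/T3): check pairwise unions and intersections of members of τ.
Counterexample for (T3): {r, t} ∩ {s, t} = {t} ∉ τ. Therefore τ is NOT a topology.


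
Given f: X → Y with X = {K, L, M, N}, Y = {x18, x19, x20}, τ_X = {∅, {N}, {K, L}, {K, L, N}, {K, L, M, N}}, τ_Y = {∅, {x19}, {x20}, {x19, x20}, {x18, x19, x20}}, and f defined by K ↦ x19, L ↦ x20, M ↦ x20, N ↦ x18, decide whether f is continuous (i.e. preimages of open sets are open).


f is NOT continuous.

Compute f^{-1}(U) for each U ∈ τ_Y:
  U = ∅: f^{-1}(U) = ∅ ∈ τ_X ✓.
  U = {x19}: f^{-1}(U) = {K} ∉ τ_X ✗.
  U = {x20}: f^{-1}(U) = {L, M} ∉ τ_X ✗.
  U = {x19, x20}: f^{-1}(U) = {K, L, M} ∉ τ_X ✗.
  U = {x18, x19, x20}: f^{-1}(U) = {K, L, M, N} ∈ τ_X ✓.
Found U = {x19} with f^{-1}(U) = {K} not in τ_X. Therefore f is NOT continuous.


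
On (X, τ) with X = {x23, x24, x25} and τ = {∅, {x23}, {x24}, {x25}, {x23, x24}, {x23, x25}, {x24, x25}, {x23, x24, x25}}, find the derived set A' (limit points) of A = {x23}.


A' = ∅

For each x ∈ X, list the open sets U ∈ τ with x ∈ U, then check whether U ∩ (A ∖ {x}) ≠ ∅ for every such U.
  x = x23: open {x23} ∋ x has {x23} ∩ (A ∖ {x23}) = ∅, so x is NOT a limit point.
  x = x24: open {x24} ∋ x has {x24} ∩ (A ∖ {x24}) = ∅, so x is NOT a limit point.
  x = x25: open {x25} ∋ x has {x25} ∩ (A ∖ {x25}) = ∅, so x is NOT a limit point.
Collecting: A' = ∅.


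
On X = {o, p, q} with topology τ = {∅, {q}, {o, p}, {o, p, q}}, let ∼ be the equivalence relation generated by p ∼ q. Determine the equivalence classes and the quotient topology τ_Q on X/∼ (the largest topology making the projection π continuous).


X/∼ = {[o], [p=q]}; |τ_Q| = 2.

Equivalence classes: [o], [p=q].
Quotient map π: X → X/∼ sends o ↦ [o], p ↦ [p=q], q ↦ [p=q].
For each subset V ⊆ X/∼, compute π^{-1}(V) ⊆ X and check whether π^{-1}(V) ∈ τ. V is open in τ_Q iff π^{-1}(V) ∈ τ.
  V = {}: π^{-1}(V) = ∅ ∈ τ ✓.
  V = {[o]}: π^{-1}(V) = {o} ∉ τ ✗.
  V = {[p=q]}: π^{-1}(V) = {p, q} ∉ τ ✗.
  V = {[o], [p=q]}: π^{-1}(V) = {o, p, q} ∈ τ ✓.
Open sets in the quotient: τ_Q = {{}, {[o], [p=q]}} (2 elements).


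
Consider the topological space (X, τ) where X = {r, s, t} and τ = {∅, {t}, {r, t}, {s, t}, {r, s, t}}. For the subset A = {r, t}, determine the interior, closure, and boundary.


int(A) = {r, t}, cl(A) = {r, s, t}, ∂A = {s}.

Closed sets in (X, τ) are complements of opens:
  closed(X, τ) = {∅, {r}, {s}, {r, s}, {r, s, t}}.
int(A) = ⋃ {U ∈ τ : U ⊆ A}. Opens contained in A: ∅, {t}, {r, t}.
Taking the union of these: int(A) = {r, t}.
cl(A) = ⋂ {C closed : A ⊆ C}. Closed sets containing A: {r, s, t}.
Intersecting these: cl(A) = {r, s, t}.
∂A = cl(A) ∖ int(A) = {r, s, t} ∖ {r, t} = {s}.


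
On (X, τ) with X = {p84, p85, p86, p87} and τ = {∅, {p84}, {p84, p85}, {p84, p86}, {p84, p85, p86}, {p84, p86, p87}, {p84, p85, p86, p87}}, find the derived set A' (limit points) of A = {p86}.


A' = {p87}

For each x ∈ X, list the open sets U ∈ τ with x ∈ U, then check whether U ∩ (A ∖ {x}) ≠ ∅ for every such U.
  x = p84: open {p84} ∋ x has {p84} ∩ (A ∖ {p84}) = ∅, so x is NOT a limit point.
  x = p85: open {p84, p85} ∋ x has {p84, p85} ∩ (A ∖ {p85}) = ∅, so x is NOT a limit point.
  x = p86: open {p84, p86} ∋ x has {p84, p86} ∩ (A ∖ {p86}) = ∅, so x is NOT a limit point.
  x = p87: opens ∋ x are {p84, p86, p87}, {p84, p85, p86, p87}; each meets A ∖ {p87}, so x IS a limit point.
Collecting: A' = {p87}.


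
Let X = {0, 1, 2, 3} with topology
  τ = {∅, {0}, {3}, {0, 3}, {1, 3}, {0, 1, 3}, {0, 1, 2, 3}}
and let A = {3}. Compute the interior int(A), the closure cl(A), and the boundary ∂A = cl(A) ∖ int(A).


int(A) = {3}, cl(A) = {1, 2, 3}, ∂A = {1, 2}.

Closed sets in (X, τ) are complements of opens:
  closed(X, τ) = {∅, {2}, {0, 2}, {1, 2}, {0, 1, 2}, {1, 2, 3}, {0, 1, 2, 3}}.
int(A) = ⋃ {U ∈ τ : U ⊆ A}. Opens contained in A: ∅, {3}.
Taking the union of these: int(A) = {3}.
cl(A) = ⋂ {C closed : A ⊆ C}. Closed sets containing A: {1, 2, 3}, {0, 1, 2, 3}.
Intersecting these: cl(A) = {1, 2, 3}.
∂A = cl(A) ∖ int(A) = {1, 2, 3} ∖ {3} = {1, 2}.


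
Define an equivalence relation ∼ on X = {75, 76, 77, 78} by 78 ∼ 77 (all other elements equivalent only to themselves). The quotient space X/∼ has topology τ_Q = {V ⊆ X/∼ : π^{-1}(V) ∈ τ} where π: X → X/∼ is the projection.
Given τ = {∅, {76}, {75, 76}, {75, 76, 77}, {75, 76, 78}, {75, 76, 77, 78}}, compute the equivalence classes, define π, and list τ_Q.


X/∼ = {[75], [76], [77=78]}; |τ_Q| = 4.

Equivalence classes: [75], [76], [77=78].
Quotient map π: X → X/∼ sends 75 ↦ [75], 76 ↦ [76], 77 ↦ [77=78], 78 ↦ [77=78].
For each subset V ⊆ X/∼, compute π^{-1}(V) ⊆ X and check whether π^{-1}(V) ∈ τ. V is open in τ_Q iff π^{-1}(V) ∈ τ.
  V = {}: π^{-1}(V) = ∅ ∈ τ ✓.
  V = {[75]}: π^{-1}(V) = {75} ∉ τ ✗.
  V = {[76]}: π^{-1}(V) = {76} ∈ τ ✓.
  V = {[75], [76]}: π^{-1}(V) = {75, 76} ∈ τ ✓.
  V = {[77=78]}: π^{-1}(V) = {77, 78} ∉ τ ✗.
  V = {[75], [77=78]}: π^{-1}(V) = {75, 77, 78} ∉ τ ✗.
  V = {[76], [77=78]}: π^{-1}(V) = {76, 77, 78} ∉ τ ✗.
  V = {[75], [76], [77=78]}: π^{-1}(V) = {75, 76, 77, 78} ∈ τ ✓.
Open sets in the quotient: τ_Q = {{}, {[76]}, {[75], [76]}, {[75], [76], [77=78]}} (4 elements).


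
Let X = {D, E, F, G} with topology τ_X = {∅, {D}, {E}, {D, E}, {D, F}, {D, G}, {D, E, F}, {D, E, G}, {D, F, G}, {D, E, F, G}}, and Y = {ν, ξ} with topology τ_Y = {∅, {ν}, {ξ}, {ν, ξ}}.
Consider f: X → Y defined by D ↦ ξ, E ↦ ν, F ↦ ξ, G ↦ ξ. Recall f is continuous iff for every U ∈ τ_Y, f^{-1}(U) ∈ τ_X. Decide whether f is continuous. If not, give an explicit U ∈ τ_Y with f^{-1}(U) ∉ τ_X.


f IS continuous.

Compute f^{-1}(U) for each U ∈ τ_Y:
  U = ∅: f^{-1}(U) = ∅ ∈ τ_X ✓.
  U = {ν}: f^{-1}(U) = {E} ∈ τ_X ✓.
  U = {ξ}: f^{-1}(U) = {D, F, G} ∈ τ_X ✓.
  U = {ν, ξ}: f^{-1}(U) = {D, E, F, G} ∈ τ_X ✓.
Every preimage lies in τ_X, so f IS continuous.


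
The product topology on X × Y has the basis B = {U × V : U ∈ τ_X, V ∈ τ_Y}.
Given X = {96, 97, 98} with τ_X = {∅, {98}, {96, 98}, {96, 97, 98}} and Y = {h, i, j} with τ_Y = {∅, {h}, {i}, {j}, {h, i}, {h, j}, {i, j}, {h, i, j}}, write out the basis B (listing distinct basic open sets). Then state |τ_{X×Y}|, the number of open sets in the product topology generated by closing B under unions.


Basis B = {∅ × ∅, {98} × {h}, {98} × {i}, {98} × {j}, {96, 98} × {h}, {96, 98} × {i}, {96, 98} × {j}, {98} × {h, i}, {98} × {h, j}, {98} × {i, j}, {96, 97, 98} × {h}, {96, 97, 98} × {i}, {96, 97, 98} × {j}, {98} × {h, i, j}, {96, 98} × {h, i}, {96, 98} × {h, j}, {96, 98} × {i, j}, {96, 98} × {h, i, j}, {96, 97, 98} × {h, i}, {96, 97, 98} × {h, j}, {96, 97, 98} × {i, j}, {96, 97, 98} × {h, i, j}}; |τ_{X×Y}| = 64.

Enumerate products U × V with U ∈ τ_X, V ∈ τ_Y (deduplicated):
  ∅ × ∅ = {} (∅)
  {98} × {h} = {(98,h)}
  {98} × {i} = {(98,i)}
  {98} × {j} = {(98,j)}
  {96, 98} × {h} = {(96,h), (98,h)}
  {96, 98} × {i} = {(96,i), (98,i)}
  {96, 98} × {j} = {(96,j), (98,j)}
  {98} × {h, i} = {(98,h), (98,i)}
  {98} × {h, j} = {(98,h), (98,j)}
  {98} × {i, j} = {(98,i), (98,j)}
  {96, 97, 98} × {h} = {(96,h), (97,h), (98,h)}
  {96, 97, 98} × {i} = {(96,i), (97,i), (98,i)}
  {96, 97, 98} × {j} = {(96,j), (97,j), (98,j)}
  {98} × {h, i, j} = {(98,h), (98,i), (98,j)}
  {96, 98} × {h, i} = {(96,h), (96,i), (98,h), (98,i)}
  {96, 98} × {h, j} = {(96,h), (96,j), (98,h), (98,j)}
  {96, 98} × {i, j} = {(96,i), (96,j), (98,i), (98,j)}
  {96, 98} × {h, i, j} = {(96,h), (96,i), (96,j), (98,h), (98,i), (98,j)}
  {96, 97, 98} × {h, i} = {(96,h), (96,i), (97,h), (97,i), (98,h), (98,i)}
  {96, 97, 98} × {h, j} = {(96,h), (96,j), (97,h), (97,j), (98,h), (98,j)}
  {96, 97, 98} × {i, j} = {(96,i), (96,j), (97,i), (97,j), (98,i), (98,j)}
  {96, 97, 98} × {h, i, j} = {(96,h), (96,i), (96,j), (97,h), (97,i), (97,j), (98,h), (98,i), (98,j)}
These 22 distinct sets form the basis B.
Close under arbitrary unions to get τ_{X×Y}; counting gives |τ_{X×Y}| = 64.


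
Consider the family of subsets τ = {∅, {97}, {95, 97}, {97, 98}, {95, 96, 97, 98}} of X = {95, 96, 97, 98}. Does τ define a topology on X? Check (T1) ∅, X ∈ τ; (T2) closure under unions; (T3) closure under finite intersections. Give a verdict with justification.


τ is NOT a topology on X.

Axiom (T1): ∅ ∈ τ? Yes; X ∈ τ? Yes.
Axiom (T2/T3): check pairwise unions and intersections of members of τ.
Counterexample for (T2): {95, 97} ∪ {97, 98} = {95, 97, 98} ∉ τ. Therefore τ is NOT a topology.


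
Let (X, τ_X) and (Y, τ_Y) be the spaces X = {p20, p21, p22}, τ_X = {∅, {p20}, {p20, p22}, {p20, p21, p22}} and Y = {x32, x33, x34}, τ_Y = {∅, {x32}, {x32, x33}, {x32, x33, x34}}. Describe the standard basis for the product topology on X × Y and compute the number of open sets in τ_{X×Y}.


Basis B = {∅ × ∅, {p20} × {x32}, {p20} × {x32, x33}, {p20, p22} × {x32}, {p20} × {x32, x33, x34}, {p20, p21, p22} × {x32}, {p20, p22} × {x32, x33}, {p20, p22} × {x32, x33, x34}, {p20, p21, p22} × {x32, x33}, {p20, p21, p22} × {x32, x33, x34}}; |τ_{X×Y}| = 20.

Enumerate products U × V with U ∈ τ_X, V ∈ τ_Y (deduplicated):
  ∅ × ∅ = {} (∅)
  {p20} × {x32} = {(p20,x32)}
  {p20} × {x32, x33} = {(p20,x32), (p20,x33)}
  {p20, p22} × {x32} = {(p20,x32), (p22,x32)}
  {p20} × {x32, x33, x34} = {(p20,x32), (p20,x33), (p20,x34)}
  {p20, p21, p22} × {x32} = {(p20,x32), (p21,x32), (p22,x32)}
  {p20, p22} × {x32, x33} = {(p20,x32), (p20,x33), (p22,x32), (p22,x33)}
  {p20, p22} × {x32, x33, x34} = {(p20,x32), (p20,x33), (p20,x34), (p22,x32), (p22,x33), (p22,x34)}
  {p20, p21, p22} × {x32, x33} = {(p20,x32), (p20,x33), (p21,x32), (p21,x33), (p22,x32), (p22,x33)}
  {p20, p21, p22} × {x32, x33, x34} = {(p20,x32), (p20,x33), (p20,x34), (p21,x32), (p21,x33), (p21,x34), (p22,x32), (p22,x33), (p22,x34)}
These 10 distinct sets form the basis B.
Close under arbitrary unions to get τ_{X×Y}; counting gives |τ_{X×Y}| = 20.


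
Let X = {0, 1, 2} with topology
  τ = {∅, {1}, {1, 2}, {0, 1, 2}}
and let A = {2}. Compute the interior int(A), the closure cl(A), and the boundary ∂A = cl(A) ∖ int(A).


int(A) = ∅, cl(A) = {0, 2}, ∂A = {0, 2}.

Closed sets in (X, τ) are complements of opens:
  closed(X, τ) = {∅, {0}, {0, 2}, {0, 1, 2}}.
int(A) = ⋃ {U ∈ τ : U ⊆ A}. Opens contained in A: ∅.
Taking the union of these: int(A) = ∅.
cl(A) = ⋂ {C closed : A ⊆ C}. Closed sets containing A: {0, 2}, {0, 1, 2}.
Intersecting these: cl(A) = {0, 2}.
∂A = cl(A) ∖ int(A) = {0, 2} ∖ ∅ = {0, 2}.


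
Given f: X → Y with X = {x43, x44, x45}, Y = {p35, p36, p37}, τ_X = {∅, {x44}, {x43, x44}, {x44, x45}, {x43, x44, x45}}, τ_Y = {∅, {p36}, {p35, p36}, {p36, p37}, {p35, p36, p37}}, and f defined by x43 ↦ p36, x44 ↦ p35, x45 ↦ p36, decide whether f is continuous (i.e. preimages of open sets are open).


f is NOT continuous.

Compute f^{-1}(U) for each U ∈ τ_Y:
  U = ∅: f^{-1}(U) = ∅ ∈ τ_X ✓.
  U = {p36}: f^{-1}(U) = {x43, x45} ∉ τ_X ✗.
  U = {p35, p36}: f^{-1}(U) = {x43, x44, x45} ∈ τ_X ✓.
  U = {p36, p37}: f^{-1}(U) = {x43, x45} ∉ τ_X ✗.
  U = {p35, p36, p37}: f^{-1}(U) = {x43, x44, x45} ∈ τ_X ✓.
Found U = {p36} with f^{-1}(U) = {x43, x45} not in τ_X. Therefore f is NOT continuous.


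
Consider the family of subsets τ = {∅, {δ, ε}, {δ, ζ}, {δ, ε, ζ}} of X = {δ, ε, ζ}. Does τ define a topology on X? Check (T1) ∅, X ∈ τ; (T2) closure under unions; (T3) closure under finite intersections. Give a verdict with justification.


τ is NOT a topology on X.

Axiom (T1): ∅ ∈ τ? Yes; X ∈ τ? Yes.
Axiom (T2/T3): check pairwise unions and intersections of members of τ.
Counterexample for (T3): {δ, ε} ∩ {δ, ζ} = {δ} ∉ τ. Therefore τ is NOT a topology.


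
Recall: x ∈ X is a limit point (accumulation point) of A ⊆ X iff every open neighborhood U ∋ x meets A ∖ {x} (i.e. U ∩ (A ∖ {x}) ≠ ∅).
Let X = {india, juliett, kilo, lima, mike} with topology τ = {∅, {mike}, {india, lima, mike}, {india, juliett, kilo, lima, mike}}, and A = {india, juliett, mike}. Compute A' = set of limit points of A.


A' = {india, juliett, kilo, lima}

For each x ∈ X, list the open sets U ∈ τ with x ∈ U, then check whether U ∩ (A ∖ {x}) ≠ ∅ for every such U.
  x = india: opens ∋ x are {india, lima, mike}, {india, juliett, kilo, lima, mike}; each meets A ∖ {india}, so x IS a limit point.
  x = juliett: opens ∋ x are {india, juliett, kilo, lima, mike}; each meets A ∖ {juliett}, so x IS a limit point.
  x = kilo: opens ∋ x are {india, juliett, kilo, lima, mike}; each meets A ∖ {kilo}, so x IS a limit point.
  x = lima: opens ∋ x are {india, lima, mike}, {india, juliett, kilo, lima, mike}; each meets A ∖ {lima}, so x IS a limit point.
  x = mike: open {mike} ∋ x has {mike} ∩ (A ∖ {mike}) = ∅, so x is NOT a limit point.
Collecting: A' = {india, juliett, kilo, lima}.


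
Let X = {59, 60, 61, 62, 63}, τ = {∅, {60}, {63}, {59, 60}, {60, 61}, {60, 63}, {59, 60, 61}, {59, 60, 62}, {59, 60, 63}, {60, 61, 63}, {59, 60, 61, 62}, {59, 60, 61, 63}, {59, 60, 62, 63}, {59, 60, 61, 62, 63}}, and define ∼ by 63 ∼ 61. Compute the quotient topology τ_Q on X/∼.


X/∼ = {[59], [60], [61=63], [62]}; |τ_Q| = 7.

Equivalence classes: [59], [60], [61=63], [62].
Quotient map π: X → X/∼ sends 59 ↦ [59], 60 ↦ [60], 61 ↦ [61=63], 62 ↦ [62], 63 ↦ [61=63].
For each subset V ⊆ X/∼, compute π^{-1}(V) ⊆ X and check whether π^{-1}(V) ∈ τ. V is open in τ_Q iff π^{-1}(V) ∈ τ.
  V = {}: π^{-1}(V) = ∅ ∈ τ ✓.
  V = {[59]}: π^{-1}(V) = {59} ∉ τ ✗.
  V = {[60]}: π^{-1}(V) = {60} ∈ τ ✓.
  V = {[59], [60]}: π^{-1}(V) = {59, 60} ∈ τ ✓.
  V = {[61=63]}: π^{-1}(V) = {61, 63} ∉ τ ✗.
  V = {[59], [61=63]}: π^{-1}(V) = {59, 61, 63} ∉ τ ✗.
  V = {[60], [61=63]}: π^{-1}(V) = {60, 61, 63} ∈ τ ✓.
  V = {[59], [60], [61=63]}: π^{-1}(V) = {59, 60, 61, 63} ∈ τ ✓.
  V = {[62]}: π^{-1}(V) = {62} ∉ τ ✗.
  V = {[59], [62]}: π^{-1}(V) = {59, 62} ∉ τ ✗.
  V = {[60], [62]}: π^{-1}(V) = {60, 62} ∉ τ ✗.
  V = {[59], [60], [62]}: π^{-1}(V) = {59, 60, 62} ∈ τ ✓.
  V = {[61=63], [62]}: π^{-1}(V) = {61, 62, 63} ∉ τ ✗.
  V = {[59], [61=63], [62]}: π^{-1}(V) = {59, 61, 62, 63} ∉ τ ✗.
  V = {[60], [61=63], [62]}: π^{-1}(V) = {60, 61, 62, 63} ∉ τ ✗.
  V = {[59], [60], [61=63], [62]}: π^{-1}(V) = {59, 60, 61, 62, 63} ∈ τ ✓.
Open sets in the quotient: τ_Q = {{}, {[60]}, {[59], [60]}, {[60], [61=63]}, {[59], [60], [61=63]}, {[59], [60], [62]}, {[59], [60], [61=63], [62]}} (7 elements).


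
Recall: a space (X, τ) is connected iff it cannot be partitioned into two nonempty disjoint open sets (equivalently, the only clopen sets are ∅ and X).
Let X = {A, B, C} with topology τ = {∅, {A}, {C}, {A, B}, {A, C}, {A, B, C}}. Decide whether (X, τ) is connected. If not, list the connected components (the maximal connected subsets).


(X, τ) is disconnected; components = [{C}, {A, B}].

Find clopen sets (U ∈ τ with X ∖ U ∈ τ):
  U = ∅, X ∖ U = {A, B, C} — both open, so U is clopen.
  U = {C}, X ∖ U = {A, B} — both open, so U is clopen.
  U = {A, B}, X ∖ U = {C} — both open, so U is clopen.
  U = {A, B, C}, X ∖ U = ∅ — both open, so U is clopen.
Nontrivial clopen(s) exist: e.g. {C}. So (X, τ) is disconnected.
Compute connected components by grouping points that agree on all clopens:
  component: {C}
  component: {A, B}


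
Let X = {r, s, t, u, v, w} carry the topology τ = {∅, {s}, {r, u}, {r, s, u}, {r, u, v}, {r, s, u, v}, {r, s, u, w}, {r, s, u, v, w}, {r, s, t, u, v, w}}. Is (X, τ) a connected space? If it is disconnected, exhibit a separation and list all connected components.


(X, τ) is connected.

Find clopen sets (U ∈ τ with X ∖ U ∈ τ):
  U = ∅, X ∖ U = {r, s, t, u, v, w} — both open, so U is clopen.
  U = {r, s, t, u, v, w}, X ∖ U = ∅ — both open, so U is clopen.
Only trivial clopens (∅ and X) exist, so (X, τ) is connected.
Compute connected components by grouping points that agree on all clopens:
  component: {r, s, t, u, v, w}


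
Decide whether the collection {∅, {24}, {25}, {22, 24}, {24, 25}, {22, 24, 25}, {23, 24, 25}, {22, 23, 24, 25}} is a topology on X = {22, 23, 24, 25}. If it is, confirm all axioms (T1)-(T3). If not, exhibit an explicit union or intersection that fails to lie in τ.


τ IS a topology on X.

Axiom (T1): ∅ ∈ τ? Yes; X ∈ τ? Yes.
Axiom (T2/T3): check pairwise unions and intersections of members of τ.
All pairwise intersections and unions checked — each lies in τ. Therefore τ satisfies (T1), (T2), (T3): it IS a topology on X.


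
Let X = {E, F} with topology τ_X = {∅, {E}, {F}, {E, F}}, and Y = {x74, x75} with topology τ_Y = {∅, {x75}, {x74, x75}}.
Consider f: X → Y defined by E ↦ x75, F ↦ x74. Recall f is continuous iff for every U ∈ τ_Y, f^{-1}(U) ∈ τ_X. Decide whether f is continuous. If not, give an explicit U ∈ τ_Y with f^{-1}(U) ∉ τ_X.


f IS continuous.

Compute f^{-1}(U) for each U ∈ τ_Y:
  U = ∅: f^{-1}(U) = ∅ ∈ τ_X ✓.
  U = {x75}: f^{-1}(U) = {E} ∈ τ_X ✓.
  U = {x74, x75}: f^{-1}(U) = {E, F} ∈ τ_X ✓.
Every preimage lies in τ_X, so f IS continuous.


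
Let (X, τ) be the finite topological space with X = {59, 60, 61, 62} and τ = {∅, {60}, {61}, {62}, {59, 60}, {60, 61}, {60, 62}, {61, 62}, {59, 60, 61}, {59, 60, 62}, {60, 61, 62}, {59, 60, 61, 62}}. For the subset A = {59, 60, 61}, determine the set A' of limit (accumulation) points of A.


A' = {59}

For each x ∈ X, list the open sets U ∈ τ with x ∈ U, then check whether U ∩ (A ∖ {x}) ≠ ∅ for every such U.
  x = 59: opens ∋ x are {59, 60}, {59, 60, 61}, {59, 60, 62}, {59, 60, 61, 62}; each meets A ∖ {59}, so x IS a limit point.
  x = 60: open {60} ∋ x has {60} ∩ (A ∖ {60}) = ∅, so x is NOT a limit point.
  x = 61: open {61} ∋ x has {61} ∩ (A ∖ {61}) = ∅, so x is NOT a limit point.
  x = 62: open {62} ∋ x has {62} ∩ (A ∖ {62}) = ∅, so x is NOT a limit point.
Collecting: A' = {59}.


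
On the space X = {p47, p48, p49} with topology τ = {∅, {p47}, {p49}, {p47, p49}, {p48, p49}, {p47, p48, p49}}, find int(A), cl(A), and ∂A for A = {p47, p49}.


int(A) = {p47, p49}, cl(A) = {p47, p48, p49}, ∂A = {p48}.

Closed sets in (X, τ) are complements of opens:
  closed(X, τ) = {∅, {p47}, {p48}, {p47, p48}, {p48, p49}, {p47, p48, p49}}.
int(A) = ⋃ {U ∈ τ : U ⊆ A}. Opens contained in A: ∅, {p47}, {p49}, {p47, p49}.
Taking the union of these: int(A) = {p47, p49}.
cl(A) = ⋂ {C closed : A ⊆ C}. Closed sets containing A: {p47, p48, p49}.
Intersecting these: cl(A) = {p47, p48, p49}.
∂A = cl(A) ∖ int(A) = {p47, p48, p49} ∖ {p47, p49} = {p48}.


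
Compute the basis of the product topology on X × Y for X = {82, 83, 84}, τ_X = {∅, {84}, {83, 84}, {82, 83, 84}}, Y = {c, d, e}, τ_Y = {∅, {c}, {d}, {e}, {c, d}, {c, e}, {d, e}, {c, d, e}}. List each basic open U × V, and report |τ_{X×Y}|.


Basis B = {∅ × ∅, {84} × {c}, {84} × {d}, {84} × {e}, {83, 84} × {c}, {83, 84} × {d}, {83, 84} × {e}, {84} × {c, d}, {84} × {c, e}, {84} × {d, e}, {82, 83, 84} × {c}, {82, 83, 84} × {d}, {82, 83, 84} × {e}, {84} × {c, d, e}, {83, 84} × {c, d}, {83, 84} × {c, e}, {83, 84} × {d, e}, {82, 83, 84} × {c, d}, {82, 83, 84} × {c, e}, {82, 83, 84} × {d, e}, {83, 84} × {c, d, e}, {82, 83, 84} × {c, d, e}}; |τ_{X×Y}| = 64.

Enumerate products U × V with U ∈ τ_X, V ∈ τ_Y (deduplicated):
  ∅ × ∅ = {} (∅)
  {84} × {c} = {(84,c)}
  {84} × {d} = {(84,d)}
  {84} × {e} = {(84,e)}
  {83, 84} × {c} = {(83,c), (84,c)}
  {83, 84} × {d} = {(83,d), (84,d)}
  {83, 84} × {e} = {(83,e), (84,e)}
  {84} × {c, d} = {(84,c), (84,d)}
  {84} × {c, e} = {(84,c), (84,e)}
  {84} × {d, e} = {(84,d), (84,e)}
  {82, 83, 84} × {c} = {(82,c), (83,c), (84,c)}
  {82, 83, 84} × {d} = {(82,d), (83,d), (84,d)}
  {82, 83, 84} × {e} = {(82,e), (83,e), (84,e)}
  {84} × {c, d, e} = {(84,c), (84,d), (84,e)}
  {83, 84} × {c, d} = {(83,c), (83,d), (84,c), (84,d)}
  {83, 84} × {c, e} = {(83,c), (83,e), (84,c), (84,e)}
  {83, 84} × {d, e} = {(83,d), (83,e), (84,d), (84,e)}
  {82, 83, 84} × {c, d} = {(82,c), (82,d), (83,c), (83,d), (84,c), (84,d)}
  {82, 83, 84} × {c, e} = {(82,c), (82,e), (83,c), (83,e), (84,c), (84,e)}
  {82, 83, 84} × {d, e} = {(82,d), (82,e), (83,d), (83,e), (84,d), (84,e)}
  {83, 84} × {c, d, e} = {(83,c), (83,d), (83,e), (84,c), (84,d), (84,e)}
  {82, 83, 84} × {c, d, e} = {(82,c), (82,d), (82,e), (83,c), (83,d), (83,e), (84,c), (84,d), (84,e)}
These 22 distinct sets form the basis B.
Close under arbitrary unions to get τ_{X×Y}; counting gives |τ_{X×Y}| = 64.


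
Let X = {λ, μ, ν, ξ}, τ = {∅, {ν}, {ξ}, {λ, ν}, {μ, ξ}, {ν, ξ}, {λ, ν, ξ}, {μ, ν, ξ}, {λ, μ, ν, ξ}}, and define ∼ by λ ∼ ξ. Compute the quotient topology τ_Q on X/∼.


X/∼ = {[λ=ξ], [μ], [ν]}; |τ_Q| = 4.

Equivalence classes: [λ=ξ], [μ], [ν].
Quotient map π: X → X/∼ sends λ ↦ [λ=ξ], μ ↦ [μ], ν ↦ [ν], ξ ↦ [λ=ξ].
For each subset V ⊆ X/∼, compute π^{-1}(V) ⊆ X and check whether π^{-1}(V) ∈ τ. V is open in τ_Q iff π^{-1}(V) ∈ τ.
  V = {}: π^{-1}(V) = ∅ ∈ τ ✓.
  V = {[λ=ξ]}: π^{-1}(V) = {λ, ξ} ∉ τ ✗.
  V = {[μ]}: π^{-1}(V) = {μ} ∉ τ ✗.
  V = {[λ=ξ], [μ]}: π^{-1}(V) = {λ, μ, ξ} ∉ τ ✗.
  V = {[ν]}: π^{-1}(V) = {ν} ∈ τ ✓.
  V = {[λ=ξ], [ν]}: π^{-1}(V) = {λ, ν, ξ} ∈ τ ✓.
  V = {[μ], [ν]}: π^{-1}(V) = {μ, ν} ∉ τ ✗.
  V = {[λ=ξ], [μ], [ν]}: π^{-1}(V) = {λ, μ, ν, ξ} ∈ τ ✓.
Open sets in the quotient: τ_Q = {{}, {[ν]}, {[λ=ξ], [ν]}, {[λ=ξ], [μ], [ν]}} (4 elements).


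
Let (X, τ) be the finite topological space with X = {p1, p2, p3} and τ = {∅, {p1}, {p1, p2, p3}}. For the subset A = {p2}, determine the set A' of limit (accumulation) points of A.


A' = {p3}

For each x ∈ X, list the open sets U ∈ τ with x ∈ U, then check whether U ∩ (A ∖ {x}) ≠ ∅ for every such U.
  x = p1: open {p1} ∋ x has {p1} ∩ (A ∖ {p1}) = ∅, so x is NOT a limit point.
  x = p2: open {p1, p2, p3} ∋ x has {p1, p2, p3} ∩ (A ∖ {p2}) = ∅, so x is NOT a limit point.
  x = p3: opens ∋ x are {p1, p2, p3}; each meets A ∖ {p3}, so x IS a limit point.
Collecting: A' = {p3}.


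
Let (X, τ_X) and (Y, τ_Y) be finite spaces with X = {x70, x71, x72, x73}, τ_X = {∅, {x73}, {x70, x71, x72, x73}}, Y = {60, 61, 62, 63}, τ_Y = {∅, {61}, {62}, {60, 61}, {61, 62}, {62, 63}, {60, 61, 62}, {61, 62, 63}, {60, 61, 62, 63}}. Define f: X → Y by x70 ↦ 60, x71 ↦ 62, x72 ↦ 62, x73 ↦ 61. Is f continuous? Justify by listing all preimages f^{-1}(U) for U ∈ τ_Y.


f is NOT continuous.

Compute f^{-1}(U) for each U ∈ τ_Y:
  U = ∅: f^{-1}(U) = ∅ ∈ τ_X ✓.
  U = {61}: f^{-1}(U) = {x73} ∈ τ_X ✓.
  U = {62}: f^{-1}(U) = {x71, x72} ∉ τ_X ✗.
  U = {60, 61}: f^{-1}(U) = {x70, x73} ∉ τ_X ✗.
  U = {61, 62}: f^{-1}(U) = {x71, x72, x73} ∉ τ_X ✗.
  U = {62, 63}: f^{-1}(U) = {x71, x72} ∉ τ_X ✗.
  U = {60, 61, 62}: f^{-1}(U) = {x70, x71, x72, x73} ∈ τ_X ✓.
  U = {61, 62, 63}: f^{-1}(U) = {x71, x72, x73} ∉ τ_X ✗.
  U = {60, 61, 62, 63}: f^{-1}(U) = {x70, x71, x72, x73} ∈ τ_X ✓.
Found U = {62} with f^{-1}(U) = {x71, x72} not in τ_X. Therefore f is NOT continuous.


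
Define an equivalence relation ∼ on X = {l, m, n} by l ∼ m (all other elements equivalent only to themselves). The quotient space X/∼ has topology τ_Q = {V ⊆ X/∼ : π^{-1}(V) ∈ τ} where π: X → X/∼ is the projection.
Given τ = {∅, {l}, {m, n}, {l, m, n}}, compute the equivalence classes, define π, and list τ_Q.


X/∼ = {[l=m], [n]}; |τ_Q| = 2.

Equivalence classes: [l=m], [n].
Quotient map π: X → X/∼ sends l ↦ [l=m], m ↦ [l=m], n ↦ [n].
For each subset V ⊆ X/∼, compute π^{-1}(V) ⊆ X and check whether π^{-1}(V) ∈ τ. V is open in τ_Q iff π^{-1}(V) ∈ τ.
  V = {}: π^{-1}(V) = ∅ ∈ τ ✓.
  V = {[l=m]}: π^{-1}(V) = {l, m} ∉ τ ✗.
  V = {[n]}: π^{-1}(V) = {n} ∉ τ ✗.
  V = {[l=m], [n]}: π^{-1}(V) = {l, m, n} ∈ τ ✓.
Open sets in the quotient: τ_Q = {{}, {[l=m], [n]}} (2 elements).


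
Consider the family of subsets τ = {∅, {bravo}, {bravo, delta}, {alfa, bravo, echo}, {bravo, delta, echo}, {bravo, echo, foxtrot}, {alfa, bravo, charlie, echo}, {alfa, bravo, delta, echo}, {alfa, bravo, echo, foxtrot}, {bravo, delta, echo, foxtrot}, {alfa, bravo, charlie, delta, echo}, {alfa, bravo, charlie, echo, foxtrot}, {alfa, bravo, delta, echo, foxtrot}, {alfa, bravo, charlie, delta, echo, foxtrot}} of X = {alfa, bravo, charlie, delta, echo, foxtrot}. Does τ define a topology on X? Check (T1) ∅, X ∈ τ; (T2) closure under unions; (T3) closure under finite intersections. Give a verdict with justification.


τ is NOT a topology on X.

Axiom (T1): ∅ ∈ τ? Yes; X ∈ τ? Yes.
Axiom (T2/T3): check pairwise unions and intersections of members of τ.
Counterexample for (T3): {alfa, bravo, echo} ∩ {bravo, delta, echo} = {bravo, echo} ∉ τ. Therefore τ is NOT a topology.


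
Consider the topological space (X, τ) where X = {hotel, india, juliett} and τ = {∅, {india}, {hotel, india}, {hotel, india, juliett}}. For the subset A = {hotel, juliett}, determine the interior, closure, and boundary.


int(A) = ∅, cl(A) = {hotel, juliett}, ∂A = {hotel, juliett}.

Closed sets in (X, τ) are complements of opens:
  closed(X, τ) = {∅, {juliett}, {hotel, juliett}, {hotel, india, juliett}}.
int(A) = ⋃ {U ∈ τ : U ⊆ A}. Opens contained in A: ∅.
Taking the union of these: int(A) = ∅.
cl(A) = ⋂ {C closed : A ⊆ C}. Closed sets containing A: {hotel, juliett}, {hotel, india, juliett}.
Intersecting these: cl(A) = {hotel, juliett}.
∂A = cl(A) ∖ int(A) = {hotel, juliett} ∖ ∅ = {hotel, juliett}.


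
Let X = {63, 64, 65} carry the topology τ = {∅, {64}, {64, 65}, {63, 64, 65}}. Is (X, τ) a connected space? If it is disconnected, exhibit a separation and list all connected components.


(X, τ) is connected.

Find clopen sets (U ∈ τ with X ∖ U ∈ τ):
  U = ∅, X ∖ U = {63, 64, 65} — both open, so U is clopen.
  U = {63, 64, 65}, X ∖ U = ∅ — both open, so U is clopen.
Only trivial clopens (∅ and X) exist, so (X, τ) is connected.
Compute connected components by grouping points that agree on all clopens:
  component: {63, 64, 65}


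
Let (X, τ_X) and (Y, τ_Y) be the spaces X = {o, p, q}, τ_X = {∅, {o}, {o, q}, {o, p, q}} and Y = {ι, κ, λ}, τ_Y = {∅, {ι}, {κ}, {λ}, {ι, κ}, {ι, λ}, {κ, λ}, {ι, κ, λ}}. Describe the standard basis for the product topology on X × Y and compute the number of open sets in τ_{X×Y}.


Basis B = {∅ × ∅, {o} × {ι}, {o} × {κ}, {o} × {λ}, {o} × {ι, κ}, {o} × {ι, λ}, {o, q} × {ι}, {o} × {κ, λ}, {o, q} × {κ}, {o, q} × {λ}, {o} × {ι, κ, λ}, {o, p, q} × {ι}, {o, p, q} × {κ}, {o, p, q} × {λ}, {o, q} × {ι, κ}, {o, q} × {ι, λ}, {o, q} × {κ, λ}, {o, q} × {ι, κ, λ}, {o, p, q} × {ι, κ}, {o, p, q} × {ι, λ}, {o, p, q} × {κ, λ}, {o, p, q} × {ι, κ, λ}}; |τ_{X×Y}| = 64.

Enumerate products U × V with U ∈ τ_X, V ∈ τ_Y (deduplicated):
  ∅ × ∅ = {} (∅)
  {o} × {ι} = {(o,ι)}
  {o} × {κ} = {(o,κ)}
  {o} × {λ} = {(o,λ)}
  {o} × {ι, κ} = {(o,ι), (o,κ)}
  {o} × {ι, λ} = {(o,ι), (o,λ)}
  {o, q} × {ι} = {(o,ι), (q,ι)}
  {o} × {κ, λ} = {(o,κ), (o,λ)}
  {o, q} × {κ} = {(o,κ), (q,κ)}
  {o, q} × {λ} = {(o,λ), (q,λ)}
  {o} × {ι, κ, λ} = {(o,ι), (o,κ), (o,λ)}
  {o, p, q} × {ι} = {(o,ι), (p,ι), (q,ι)}
  {o, p, q} × {κ} = {(o,κ), (p,κ), (q,κ)}
  {o, p, q} × {λ} = {(o,λ), (p,λ), (q,λ)}
  {o, q} × {ι, κ} = {(o,ι), (o,κ), (q,ι), (q,κ)}
  {o, q} × {ι, λ} = {(o,ι), (o,λ), (q,ι), (q,λ)}
  {o, q} × {κ, λ} = {(o,κ), (o,λ), (q,κ), (q,λ)}
  {o, q} × {ι, κ, λ} = {(o,ι), (o,κ), (o,λ), (q,ι), (q,κ), (q,λ)}
  {o, p, q} × {ι, κ} = {(o,ι), (o,κ), (p,ι), (p,κ), (q,ι), (q,κ)}
  {o, p, q} × {ι, λ} = {(o,ι), (o,λ), (p,ι), (p,λ), (q,ι), (q,λ)}
  {o, p, q} × {κ, λ} = {(o,κ), (o,λ), (p,κ), (p,λ), (q,κ), (q,λ)}
  {o, p, q} × {ι, κ, λ} = {(o,ι), (o,κ), (o,λ), (p,ι), (p,κ), (p,λ), (q,ι), (q,κ), (q,λ)}
These 22 distinct sets form the basis B.
Close under arbitrary unions to get τ_{X×Y}; counting gives |τ_{X×Y}| = 64.


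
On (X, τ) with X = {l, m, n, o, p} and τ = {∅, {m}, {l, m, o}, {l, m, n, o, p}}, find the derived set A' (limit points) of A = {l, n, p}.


A' = {n, o, p}

For each x ∈ X, list the open sets U ∈ τ with x ∈ U, then check whether U ∩ (A ∖ {x}) ≠ ∅ for every such U.
  x = l: open {l, m, o} ∋ x has {l, m, o} ∩ (A ∖ {l}) = ∅, so x is NOT a limit point.
  x = m: open {m} ∋ x has {m} ∩ (A ∖ {m}) = ∅, so x is NOT a limit point.
  x = n: opens ∋ x are {l, m, n, o, p}; each meets A ∖ {n}, so x IS a limit point.
  x = o: opens ∋ x are {l, m, o}, {l, m, n, o, p}; each meets A ∖ {o}, so x IS a limit point.
  x = p: opens ∋ x are {l, m, n, o, p}; each meets A ∖ {p}, so x IS a limit point.
Collecting: A' = {n, o, p}.


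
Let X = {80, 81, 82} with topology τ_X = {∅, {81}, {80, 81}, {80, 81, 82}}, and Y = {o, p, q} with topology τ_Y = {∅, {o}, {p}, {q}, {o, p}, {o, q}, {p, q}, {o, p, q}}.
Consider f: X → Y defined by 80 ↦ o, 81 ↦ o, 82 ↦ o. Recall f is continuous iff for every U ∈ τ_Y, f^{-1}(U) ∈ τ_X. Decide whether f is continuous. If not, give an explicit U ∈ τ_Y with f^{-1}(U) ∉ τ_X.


f IS continuous.

Compute f^{-1}(U) for each U ∈ τ_Y:
  U = ∅: f^{-1}(U) = ∅ ∈ τ_X ✓.
  U = {o}: f^{-1}(U) = {80, 81, 82} ∈ τ_X ✓.
  U = {p}: f^{-1}(U) = ∅ ∈ τ_X ✓.
  U = {q}: f^{-1}(U) = ∅ ∈ τ_X ✓.
  U = {o, p}: f^{-1}(U) = {80, 81, 82} ∈ τ_X ✓.
  U = {o, q}: f^{-1}(U) = {80, 81, 82} ∈ τ_X ✓.
  U = {p, q}: f^{-1}(U) = ∅ ∈ τ_X ✓.
  U = {o, p, q}: f^{-1}(U) = {80, 81, 82} ∈ τ_X ✓.
Every preimage lies in τ_X, so f IS continuous.


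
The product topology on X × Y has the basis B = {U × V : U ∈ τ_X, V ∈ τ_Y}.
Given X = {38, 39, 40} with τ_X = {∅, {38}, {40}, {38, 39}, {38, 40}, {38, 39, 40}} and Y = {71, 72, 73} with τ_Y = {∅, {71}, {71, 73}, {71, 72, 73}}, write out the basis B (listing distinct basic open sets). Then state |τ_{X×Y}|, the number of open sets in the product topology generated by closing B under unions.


Basis B = {∅ × ∅, {38} × {71}, {40} × {71}, {38} × {71, 73}, {38, 39} × {71}, {38, 40} × {71}, {40} × {71, 73}, {38} × {71, 72, 73}, {38, 39, 40} × {71}, {40} × {71, 72, 73}, {38, 39} × {71, 73}, {38, 40} × {71, 73}, {38, 39} × {71, 72, 73}, {38, 40} × {71, 72, 73}, {38, 39, 40} × {71, 73}, {38, 39, 40} × {71, 72, 73}}; |τ_{X×Y}| = 40.

Enumerate products U × V with U ∈ τ_X, V ∈ τ_Y (deduplicated):
  ∅ × ∅ = {} (∅)
  {38} × {71} = {(38,71)}
  {40} × {71} = {(40,71)}
  {38} × {71, 73} = {(38,71), (38,73)}
  {38, 39} × {71} = {(38,71), (39,71)}
  {38, 40} × {71} = {(38,71), (40,71)}
  {40} × {71, 73} = {(40,71), (40,73)}
  {38} × {71, 72, 73} = {(38,71), (38,72), (38,73)}
  {38, 39, 40} × {71} = {(38,71), (39,71), (40,71)}
  {40} × {71, 72, 73} = {(40,71), (40,72), (40,73)}
  {38, 39} × {71, 73} = {(38,71), (38,73), (39,71), (39,73)}
  {38, 40} × {71, 73} = {(38,71), (38,73), (40,71), (40,73)}
  {38, 39} × {71, 72, 73} = {(38,71), (38,72), (38,73), (39,71), (39,72), (39,73)}
  {38, 40} × {71, 72, 73} = {(38,71), (38,72), (38,73), (40,71), (40,72), (40,73)}
  {38, 39, 40} × {71, 73} = {(38,71), (38,73), (39,71), (39,73), (40,71), (40,73)}
  {38, 39, 40} × {71, 72, 73} = {(38,71), (38,72), (38,73), (39,71), (39,72), (39,73), (40,71), (40,72), (40,73)}
These 16 distinct sets form the basis B.
Close under arbitrary unions to get τ_{X×Y}; counting gives |τ_{X×Y}| = 40.


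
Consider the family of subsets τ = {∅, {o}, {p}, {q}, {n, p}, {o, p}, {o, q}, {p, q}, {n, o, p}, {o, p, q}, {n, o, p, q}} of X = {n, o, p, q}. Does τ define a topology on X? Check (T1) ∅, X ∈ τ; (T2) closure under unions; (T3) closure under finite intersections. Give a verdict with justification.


τ is NOT a topology on X.

Axiom (T1): ∅ ∈ τ? Yes; X ∈ τ? Yes.
Axiom (T2/T3): check pairwise unions and intersections of members of τ.
Counterexample for (T2): {q} ∪ {n, p} = {n, p, q} ∉ τ. Therefore τ is NOT a topology.


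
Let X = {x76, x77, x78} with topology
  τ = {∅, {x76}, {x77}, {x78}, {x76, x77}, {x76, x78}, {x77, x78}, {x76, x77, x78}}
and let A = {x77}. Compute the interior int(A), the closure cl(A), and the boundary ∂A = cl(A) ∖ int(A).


int(A) = {x77}, cl(A) = {x77}, ∂A = ∅.

Closed sets in (X, τ) are complements of opens:
  closed(X, τ) = {∅, {x76}, {x77}, {x78}, {x76, x77}, {x76, x78}, {x77, x78}, {x76, x77, x78}}.
int(A) = ⋃ {U ∈ τ : U ⊆ A}. Opens contained in A: ∅, {x77}.
Taking the union of these: int(A) = {x77}.
cl(A) = ⋂ {C closed : A ⊆ C}. Closed sets containing A: {x77}, {x76, x77}, {x77, x78}, {x76, x77, x78}.
Intersecting these: cl(A) = {x77}.
∂A = cl(A) ∖ int(A) = {x77} ∖ {x77} = ∅.


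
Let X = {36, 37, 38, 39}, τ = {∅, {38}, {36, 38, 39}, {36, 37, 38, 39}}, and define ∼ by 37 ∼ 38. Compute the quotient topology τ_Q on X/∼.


X/∼ = {[36], [37=38], [39]}; |τ_Q| = 2.

Equivalence classes: [36], [37=38], [39].
Quotient map π: X → X/∼ sends 36 ↦ [36], 37 ↦ [37=38], 38 ↦ [37=38], 39 ↦ [39].
For each subset V ⊆ X/∼, compute π^{-1}(V) ⊆ X and check whether π^{-1}(V) ∈ τ. V is open in τ_Q iff π^{-1}(V) ∈ τ.
  V = {}: π^{-1}(V) = ∅ ∈ τ ✓.
  V = {[36]}: π^{-1}(V) = {36} ∉ τ ✗.
  V = {[37=38]}: π^{-1}(V) = {37, 38} ∉ τ ✗.
  V = {[36], [37=38]}: π^{-1}(V) = {36, 37, 38} ∉ τ ✗.
  V = {[39]}: π^{-1}(V) = {39} ∉ τ ✗.
  V = {[36], [39]}: π^{-1}(V) = {36, 39} ∉ τ ✗.
  V = {[37=38], [39]}: π^{-1}(V) = {37, 38, 39} ∉ τ ✗.
  V = {[36], [37=38], [39]}: π^{-1}(V) = {36, 37, 38, 39} ∈ τ ✓.
Open sets in the quotient: τ_Q = {{}, {[36], [37=38], [39]}} (2 elements).


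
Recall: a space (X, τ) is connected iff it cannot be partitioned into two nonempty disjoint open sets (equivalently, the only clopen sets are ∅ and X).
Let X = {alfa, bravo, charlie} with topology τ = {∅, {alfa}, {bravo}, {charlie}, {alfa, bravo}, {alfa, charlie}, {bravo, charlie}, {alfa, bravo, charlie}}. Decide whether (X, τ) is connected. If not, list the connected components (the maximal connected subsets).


(X, τ) is disconnected; components = [{alfa}, {bravo}, {charlie}].

Find clopen sets (U ∈ τ with X ∖ U ∈ τ):
  U = ∅, X ∖ U = {alfa, bravo, charlie} — both open, so U is clopen.
  U = {alfa}, X ∖ U = {bravo, charlie} — both open, so U is clopen.
  U = {bravo}, X ∖ U = {alfa, charlie} — both open, so U is clopen.
  U = {charlie}, X ∖ U = {alfa, bravo} — both open, so U is clopen.
  U = {alfa, bravo}, X ∖ U = {charlie} — both open, so U is clopen.
  U = {alfa, charlie}, X ∖ U = {bravo} — both open, so U is clopen.
  U = {bravo, charlie}, X ∖ U = {alfa} — both open, so U is clopen.
  U = {alfa, bravo, charlie}, X ∖ U = ∅ — both open, so U is clopen.
Nontrivial clopen(s) exist: e.g. {alfa}. So (X, τ) is disconnected.
Compute connected components by grouping points that agree on all clopens:
  component: {alfa}
  component: {bravo}
  component: {charlie}
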